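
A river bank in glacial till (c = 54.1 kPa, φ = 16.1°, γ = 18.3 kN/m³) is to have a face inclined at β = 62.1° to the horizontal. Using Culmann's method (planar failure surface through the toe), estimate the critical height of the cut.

Culmann's analysis gives the critical failure plane at α_cr = (β + φ)/2 = (62.1 + 16.1)/2 = 39.1°, and the critical height
H_c = (4c/γ) · sinβ cosφ / [1 − cos(β − φ)]
    = (4·54.1/18.3) · sin62.1°·cos16.1° / [1 − cos(46.0°)]
    = 11.825 · 0.8838·0.9608 / [1 − 0.6947]
    = 11.825 · 0.8491 / 0.3053
    = 32.88 m

H_c = 32.88 m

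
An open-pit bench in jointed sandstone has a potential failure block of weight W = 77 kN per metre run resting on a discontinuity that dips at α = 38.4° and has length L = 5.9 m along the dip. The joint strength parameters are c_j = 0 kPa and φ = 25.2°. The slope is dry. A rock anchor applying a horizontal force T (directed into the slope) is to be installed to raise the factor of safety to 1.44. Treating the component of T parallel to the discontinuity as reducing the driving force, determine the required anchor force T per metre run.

Resolving forces along and normal to the sliding plane, with the horizontal anchor force T adding T·sinα to the effective normal force and T·cosα acting up the plane against the driving force:
FS = [c_jL + (W cosα + T sinα) tanφ] / [W sinα − T cosα]
Without the anchor: N' = 60.3 kN/m, driving T_d = 47.8 kN/m, resisting R = 0·5.9 + 60.3·tan25.2° = 28.4 kN/m, FS = 0.59.
Setting FS = 1.44 and solving for T:
1.44·(47.8 − T cos38.4°) = 28.4 + T sin38.4°·tan25.2°
T·(sin38.4°·tan25.2° + 1.44·cos38.4°) = 1.44·47.8 − 28.4
T·(0.6211·0.4706 + 1.44·0.7837) = 68.9 − 28.4 = 40.5
T·1.4208 = 40.5
T = 28.5 kN/m

T = 28 kN/m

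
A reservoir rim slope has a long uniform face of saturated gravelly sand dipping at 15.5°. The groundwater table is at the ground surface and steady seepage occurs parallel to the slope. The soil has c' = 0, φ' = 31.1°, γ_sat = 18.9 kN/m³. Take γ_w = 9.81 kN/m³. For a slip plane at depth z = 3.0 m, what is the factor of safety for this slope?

FS = 1.05

With seepage parallel to the slope and the water table at the surface, the effective normal stress on the slip plane uses the buoyant unit weight γ' = γ_sat − γ_w while the driving shear stress uses γ_sat:
FS = [c' + γ' z cos²β tanφ'] / [γ_sat z sinβ cosβ]
(For c' = 0 this reduces to FS = (γ'/γ_sat)·tanφ'/tanβ.)
γ' = 18.9 − 9.81 = 9.09 kN/m³
Numerator = 0.0 + 9.09·3.0·cos²15.5°·tan31.1° = 0.0 + 9.09·3.0·0.9286·0.6032 = 15.275 kPa
Denominator = 18.9·3.0·sin15.5°·cos15.5° = 18.9·3.0·0.2672·0.9636 = 14.601 kPa
FS = 15.275 / 14.601 = 1.046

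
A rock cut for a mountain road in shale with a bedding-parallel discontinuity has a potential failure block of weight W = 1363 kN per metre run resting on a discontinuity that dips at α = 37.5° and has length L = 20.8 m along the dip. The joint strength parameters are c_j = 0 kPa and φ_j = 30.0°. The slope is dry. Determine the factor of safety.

FS = 0.75

Resolving the block weight along and normal to the plane and applying the Mohr–Coulomb strength on the joint:
N' = W cosα = 1363·cos37.5° = 1081.3 kN/m
Driving force T = W sinα = 1363·sin37.5° = 829.7 kN/m
Resisting force R = c_j·L + N'·tanφ_j = 0·20.8 + 1081.3·tan30.0° = 0.0 + 624.3 = 624.3 kN/m
FS = R / T = 624.3 / 829.7 = 0.752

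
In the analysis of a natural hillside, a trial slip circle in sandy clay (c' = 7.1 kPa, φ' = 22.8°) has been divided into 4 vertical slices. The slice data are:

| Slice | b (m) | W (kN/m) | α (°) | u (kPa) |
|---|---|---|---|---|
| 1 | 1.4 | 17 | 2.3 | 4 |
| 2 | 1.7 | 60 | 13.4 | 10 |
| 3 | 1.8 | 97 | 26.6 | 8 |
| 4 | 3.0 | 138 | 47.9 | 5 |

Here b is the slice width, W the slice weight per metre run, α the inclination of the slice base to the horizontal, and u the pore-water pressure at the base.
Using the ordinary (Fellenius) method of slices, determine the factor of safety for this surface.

Ordinary method of slices: FS = Σ[c'·Δl_i + (W_i cosα_i − u_i·Δl_i)·tanφ'] / Σ W_i sinα_i, with Δl_i = b_i / cosα_i.
Slice 1: Δl = 1.4/cos2.3° = 1.401 m; N'_1 = 17·cos2.3° − 4·1.401 = 11.4; c'Δl = 9.95; W sinα = 0.7
Slice 2: Δl = 1.7/cos13.4° = 1.748 m; N'_2 = 60·cos13.4° − 10·1.748 = 40.9; c'Δl = 12.41; W sinα = 13.9
Slice 3: Δl = 1.8/cos26.6° = 2.013 m; N'_3 = 97·cos26.6° − 8·2.013 = 70.6; c'Δl = 14.29; W sinα = 43.4
Slice 4: Δl = 3.0/cos47.9° = 4.475 m; N'_4 = 138·cos47.9° − 5·4.475 = 70.1; c'Δl = 31.77; W sinα = 102.4
Σc'Δl = 68.4 kN/m; ΣN' = 193.0 kN/m; ΣW sinα = 160.4 kN/m
Resisting = 68.4 + 193.0·tan22.8° = 68.4 + 81.1 = 149.6 kN/m
FS = 149.6 / 160.4 = 0.932

FS = 0.93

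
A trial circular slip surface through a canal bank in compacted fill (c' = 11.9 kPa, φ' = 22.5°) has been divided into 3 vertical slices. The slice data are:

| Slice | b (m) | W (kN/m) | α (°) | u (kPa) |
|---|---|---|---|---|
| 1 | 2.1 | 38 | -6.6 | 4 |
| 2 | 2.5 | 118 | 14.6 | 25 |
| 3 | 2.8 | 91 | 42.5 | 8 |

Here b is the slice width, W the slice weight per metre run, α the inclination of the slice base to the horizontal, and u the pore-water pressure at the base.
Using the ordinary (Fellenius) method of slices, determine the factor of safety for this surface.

FS = 1.72

Ordinary method of slices: FS = Σ[c'·Δl_i + (W_i cosα_i − u_i·Δl_i)·tanφ'] / Σ W_i sinα_i, with Δl_i = b_i / cosα_i.
Slice 1: Δl = 2.1/cos(-6.6°) = 2.114 m; N'_1 = 38·cos(-6.6°) − 4·2.114 = 29.3; c'Δl = 25.16; W sinα = -4.4
Slice 2: Δl = 2.5/cos14.6° = 2.583 m; N'_2 = 118·cos14.6° − 25·2.583 = 49.6; c'Δl = 30.74; W sinα = 29.7
Slice 3: Δl = 2.8/cos42.5° = 3.798 m; N'_3 = 91·cos42.5° − 8·3.798 = 36.7; c'Δl = 45.19; W sinα = 61.5
Σc'Δl = 101.1 kN/m; ΣN' = 115.6 kN/m; ΣW sinα = 86.9 kN/m
Resisting = 101.1 + 115.6·tan22.5° = 101.1 + 47.9 = 149.0 kN/m
FS = 149.0 / 86.9 = 1.715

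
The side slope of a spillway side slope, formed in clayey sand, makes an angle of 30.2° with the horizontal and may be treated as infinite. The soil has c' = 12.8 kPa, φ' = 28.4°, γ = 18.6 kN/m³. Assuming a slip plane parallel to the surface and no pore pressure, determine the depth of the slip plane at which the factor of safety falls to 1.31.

z = 4.15 m

Setting FS = 1.31 in FS = [c' + γz cos²β tanφ'] / [γz sinβ cosβ] and solving for z:
z = c' / [γ cosβ (FS·sinβ − cosβ·tanφ')]
  = 12.8 / [18.6·cos30.2°·(1.31·sin30.2° − cos30.2°·tan28.4°)]
  = 12.8 / [18.6·0.8643·(1.31·0.5030 − 0.8643·0.5407)]
  = 12.8 / 3.0808 = 4.155 m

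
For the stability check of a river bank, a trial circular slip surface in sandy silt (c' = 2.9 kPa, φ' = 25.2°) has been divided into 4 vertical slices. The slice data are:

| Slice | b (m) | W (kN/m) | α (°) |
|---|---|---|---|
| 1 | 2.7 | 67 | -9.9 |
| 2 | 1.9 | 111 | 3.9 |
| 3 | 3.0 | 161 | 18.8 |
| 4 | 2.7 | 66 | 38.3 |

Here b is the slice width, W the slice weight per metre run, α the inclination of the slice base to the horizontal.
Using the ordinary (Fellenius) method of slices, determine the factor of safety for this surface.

Ordinary method of slices: FS = Σ[c'·Δl_i + (W_i cosα_i)·tanφ'] / Σ W_i sinα_i, with Δl_i = b_i / cosα_i.
Slice 1: Δl = 2.7/cos(-9.9°) = 2.741 m; N'_1 = 67·cos(-9.9°) = 66.0; c'Δl = 7.95; W sinα = -11.5
Slice 2: Δl = 1.9/cos3.9° = 1.904 m; N'_2 = 111·cos3.9° = 110.7; c'Δl = 5.52; W sinα = 7.5
Slice 3: Δl = 3.0/cos18.8° = 3.169 m; N'_3 = 161·cos18.8° = 152.4; c'Δl = 9.19; W sinα = 51.9
Slice 4: Δl = 2.7/cos38.3° = 3.440 m; N'_4 = 66·cos38.3° = 51.8; c'Δl = 9.98; W sinα = 40.9
Σc'Δl = 32.6 kN/m; ΣN' = 381.0 kN/m; ΣW sinα = 88.8 kN/m
Resisting = 32.6 + 381.0·tan25.2° = 32.6 + 179.3 = 211.9 kN/m
FS = 211.9 / 88.8 = 2.386

FS = 2.39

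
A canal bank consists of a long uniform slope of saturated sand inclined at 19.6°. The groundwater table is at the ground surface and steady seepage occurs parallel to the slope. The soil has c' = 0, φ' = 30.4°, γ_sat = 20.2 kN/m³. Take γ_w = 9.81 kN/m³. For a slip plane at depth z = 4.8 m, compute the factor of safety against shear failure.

FS = 0.85

With seepage parallel to the slope and the water table at the surface, the effective normal stress on the slip plane uses the buoyant unit weight γ' = γ_sat − γ_w while the driving shear stress uses γ_sat:
FS = [c' + γ' z cos²β tanφ'] / [γ_sat z sinβ cosβ]
(For c' = 0 this reduces to FS = (γ'/γ_sat)·tanφ'/tanβ.)
γ' = 20.2 − 9.81 = 10.39 kN/m³
Numerator = 0.0 + 10.39·4.8·cos²19.6°·tan30.4° = 0.0 + 10.39·4.8·0.8875·0.5867 = 25.967 kPa
Denominator = 20.2·4.8·sin19.6°·cos19.6° = 20.2·4.8·0.3355·0.9421 = 30.641 kPa
FS = 25.967 / 30.641 = 0.847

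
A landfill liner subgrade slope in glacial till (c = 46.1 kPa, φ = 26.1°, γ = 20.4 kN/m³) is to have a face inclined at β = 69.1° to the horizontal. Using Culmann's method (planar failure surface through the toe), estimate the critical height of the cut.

Culmann's analysis gives the critical failure plane at α_cr = (β + φ)/2 = (69.1 + 26.1)/2 = 47.6°, and the critical height
H_c = (4c/γ) · sinβ cosφ / [1 − cos(β − φ)]
    = (4·46.1/20.4) · sin69.1°·cos26.1° / [1 − cos(43.0°)]
    = 9.039 · 0.9342·0.8980 / [1 − 0.7314]
    = 9.039 · 0.8389 / 0.2686
    = 28.23 m

H_c = 28.23 m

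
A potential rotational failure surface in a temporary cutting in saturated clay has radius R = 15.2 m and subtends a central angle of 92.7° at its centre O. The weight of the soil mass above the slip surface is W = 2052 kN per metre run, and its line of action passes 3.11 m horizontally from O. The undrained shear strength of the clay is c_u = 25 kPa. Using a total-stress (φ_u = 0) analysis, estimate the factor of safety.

Taking moments about the centre O, the resisting moment is provided by the undrained shear strength acting along the arc:
Arc length L_a = R·θ = 15.2·(92.7°·π/180) = 15.2·1.6179 = 24.59 m
M_R = c_u·L_a·R = 25·24.59·15.2 = 9345.1 kN·m/m
M_D = W·d = 2052·3.11 = 6381.7 kN·m/m
FS = M_R / M_D = 9345.1 / 6381.7 = 1.464

FS = 1.46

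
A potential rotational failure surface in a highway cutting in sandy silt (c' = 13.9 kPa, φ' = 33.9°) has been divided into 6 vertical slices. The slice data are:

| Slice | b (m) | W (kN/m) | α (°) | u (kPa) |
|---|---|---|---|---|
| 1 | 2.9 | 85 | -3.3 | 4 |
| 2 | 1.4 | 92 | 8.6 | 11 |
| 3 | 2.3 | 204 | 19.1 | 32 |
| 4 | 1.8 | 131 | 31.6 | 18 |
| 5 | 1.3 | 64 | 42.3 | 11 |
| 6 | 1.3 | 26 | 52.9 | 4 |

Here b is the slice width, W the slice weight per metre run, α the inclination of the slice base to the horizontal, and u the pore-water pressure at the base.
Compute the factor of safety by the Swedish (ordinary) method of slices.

FS = 2.06

Ordinary method of slices: FS = Σ[c'·Δl_i + (W_i cosα_i − u_i·Δl_i)·tanφ'] / Σ W_i sinα_i, with Δl_i = b_i / cosα_i.
Slice 1: Δl = 2.9/cos(-3.3°) = 2.905 m; N'_1 = 85·cos(-3.3°) − 4·2.905 = 73.2; c'Δl = 40.38; W sinα = -4.9
Slice 2: Δl = 1.4/cos8.6° = 1.416 m; N'_2 = 92·cos8.6° − 11·1.416 = 75.4; c'Δl = 19.68; W sinα = 13.8
Slice 3: Δl = 2.3/cos19.1° = 2.434 m; N'_3 = 204·cos19.1° − 32·2.434 = 114.9; c'Δl = 33.83; W sinα = 66.8
Slice 4: Δl = 1.8/cos31.6° = 2.113 m; N'_4 = 131·cos31.6° − 18·2.113 = 73.5; c'Δl = 29.38; W sinα = 68.6
Slice 5: Δl = 1.3/cos42.3° = 1.758 m; N'_5 = 64·cos42.3° − 11·1.758 = 28.0; c'Δl = 24.43; W sinα = 43.1
Slice 6: Δl = 1.3/cos52.9° = 2.155 m; N'_6 = 26·cos52.9° − 4·2.155 = 7.1; c'Δl = 29.96; W sinα = 20.7
Σc'Δl = 177.7 kN/m; ΣN' = 372.1 kN/m; ΣW sinα = 208.1 kN/m
Resisting = 177.7 + 372.1·tan33.9° = 177.7 + 250.0 = 427.7 kN/m
FS = 427.7 / 208.1 = 2.056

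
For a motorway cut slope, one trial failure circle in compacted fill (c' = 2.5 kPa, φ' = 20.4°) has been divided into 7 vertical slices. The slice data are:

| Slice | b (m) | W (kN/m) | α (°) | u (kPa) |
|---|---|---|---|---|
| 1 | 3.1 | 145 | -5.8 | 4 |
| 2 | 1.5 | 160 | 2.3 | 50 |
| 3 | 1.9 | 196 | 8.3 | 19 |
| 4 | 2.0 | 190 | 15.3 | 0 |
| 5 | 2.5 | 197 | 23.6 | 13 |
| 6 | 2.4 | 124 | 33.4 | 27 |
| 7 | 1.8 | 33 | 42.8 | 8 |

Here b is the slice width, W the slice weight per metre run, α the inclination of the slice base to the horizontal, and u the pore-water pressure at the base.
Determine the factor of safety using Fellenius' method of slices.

FS = 1.31

Ordinary method of slices: FS = Σ[c'·Δl_i + (W_i cosα_i − u_i·Δl_i)·tanφ'] / Σ W_i sinα_i, with Δl_i = b_i / cosα_i.
Slice 1: Δl = 3.1/cos(-5.8°) = 3.116 m; N'_1 = 145·cos(-5.8°) − 4·3.116 = 131.8; c'Δl = 7.79; W sinα = -14.7
Slice 2: Δl = 1.5/cos2.3° = 1.501 m; N'_2 = 160·cos2.3° − 50·1.501 = 84.8; c'Δl = 3.75; W sinα = 6.4
Slice 3: Δl = 1.9/cos8.3° = 1.920 m; N'_3 = 196·cos8.3° − 19·1.920 = 157.5; c'Δl = 4.80; W sinα = 28.3
Slice 4: Δl = 2.0/cos15.3° = 2.073 m; N'_4 = 190·cos15.3° − 0·2.073 = 183.3; c'Δl = 5.18; W sinα = 50.1
Slice 5: Δl = 2.5/cos23.6° = 2.728 m; N'_5 = 197·cos23.6° − 13·2.728 = 145.1; c'Δl = 6.82; W sinα = 78.9
Slice 6: Δl = 2.4/cos33.4° = 2.875 m; N'_6 = 124·cos33.4° − 27·2.875 = 25.9; c'Δl = 7.19; W sinα = 68.3
Slice 7: Δl = 1.8/cos42.8° = 2.453 m; N'_7 = 33·cos42.8° − 8·2.453 = 4.6; c'Δl = 6.13; W sinα = 22.4
Σc'Δl = 41.7 kN/m; ΣN' = 732.9 kN/m; ΣW sinα = 239.7 kN/m
Resisting = 41.7 + 732.9·tan20.4° = 41.7 + 272.6 = 314.2 kN/m
FS = 314.2 / 239.7 = 1.311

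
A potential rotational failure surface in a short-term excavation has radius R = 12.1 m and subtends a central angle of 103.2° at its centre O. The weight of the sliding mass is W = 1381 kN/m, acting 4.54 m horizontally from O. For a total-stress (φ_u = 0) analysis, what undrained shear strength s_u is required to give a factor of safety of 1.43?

s_u = 34.0 kPa

FS = s_u·L_a·R / (W·d), so s_u = FS·W·d / (L_a·R).
Arc length L_a = R·θ = 12.1·(103.2°·π/180) = 12.1·1.8012 = 21.79 m
s_u = 1.43·1381·4.54 / (21.79·12.1) = 8965.7 / 263.71 = 34.00 kPa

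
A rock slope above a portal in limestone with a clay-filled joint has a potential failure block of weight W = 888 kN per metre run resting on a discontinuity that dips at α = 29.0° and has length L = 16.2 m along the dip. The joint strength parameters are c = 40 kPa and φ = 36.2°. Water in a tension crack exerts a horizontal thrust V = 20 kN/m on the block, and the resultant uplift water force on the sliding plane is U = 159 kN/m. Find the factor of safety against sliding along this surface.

Resolving the block weight along and normal to the plane and applying the Mohr–Coulomb strength on the joint:
N' = W cosα − U − V sinα = 888·cos29.0° − 159 − 20·sin29.0° = 608.0 kN/m
Driving force T = W sinα + V cosα = 888·sin29.0° + 20·cos29.0° = 448.0 kN/m
Resisting force R = c·L + N'·tanφ = 40·16.2 + 608.0·tan36.2° = 648.0 + 445.0 = 1093.0 kN/m
FS = R / T = 1093.0 / 448.0 = 2.440

FS = 2.44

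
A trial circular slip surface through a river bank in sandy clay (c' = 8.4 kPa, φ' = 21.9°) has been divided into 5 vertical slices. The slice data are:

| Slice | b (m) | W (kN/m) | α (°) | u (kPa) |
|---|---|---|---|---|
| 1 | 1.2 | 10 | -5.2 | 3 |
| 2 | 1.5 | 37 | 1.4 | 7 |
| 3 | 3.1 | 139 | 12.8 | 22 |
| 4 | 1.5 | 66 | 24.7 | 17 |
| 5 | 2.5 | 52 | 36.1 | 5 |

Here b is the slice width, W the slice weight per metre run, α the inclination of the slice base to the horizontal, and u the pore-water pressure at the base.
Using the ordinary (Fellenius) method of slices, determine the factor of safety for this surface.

FS = 1.71

Ordinary method of slices: FS = Σ[c'·Δl_i + (W_i cosα_i − u_i·Δl_i)·tanφ'] / Σ W_i sinα_i, with Δl_i = b_i / cosα_i.
Slice 1: Δl = 1.2/cos(-5.2°) = 1.205 m; N'_1 = 10·cos(-5.2°) − 3·1.205 = 6.3; c'Δl = 10.12; W sinα = -0.9
Slice 2: Δl = 1.5/cos1.4° = 1.500 m; N'_2 = 37·cos1.4° − 7·1.500 = 26.5; c'Δl = 12.60; W sinα = 0.9
Slice 3: Δl = 3.1/cos12.8° = 3.179 m; N'_3 = 139·cos12.8° − 22·3.179 = 65.6; c'Δl = 26.70; W sinα = 30.8
Slice 4: Δl = 1.5/cos24.7° = 1.651 m; N'_4 = 66·cos24.7° − 17·1.651 = 31.9; c'Δl = 13.87; W sinα = 27.6
Slice 5: Δl = 2.5/cos36.1° = 3.094 m; N'_5 = 52·cos36.1° − 5·3.094 = 26.5; c'Δl = 25.99; W sinα = 30.6
Σc'Δl = 89.3 kN/m; ΣN' = 156.9 kN/m; ΣW sinα = 89.0 kN/m
Resisting = 89.3 + 156.9·tan21.9° = 89.3 + 63.1 = 152.4 kN/m
FS = 152.4 / 89.0 = 1.712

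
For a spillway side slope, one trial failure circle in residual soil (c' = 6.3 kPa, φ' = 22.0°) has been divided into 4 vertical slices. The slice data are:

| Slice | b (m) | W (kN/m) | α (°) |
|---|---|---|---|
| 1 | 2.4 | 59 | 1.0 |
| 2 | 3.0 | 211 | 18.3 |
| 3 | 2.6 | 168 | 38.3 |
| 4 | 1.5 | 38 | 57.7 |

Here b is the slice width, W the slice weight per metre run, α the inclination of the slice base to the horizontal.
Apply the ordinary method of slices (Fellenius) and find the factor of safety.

Ordinary method of slices: FS = Σ[c'·Δl_i + (W_i cosα_i)·tanφ'] / Σ W_i sinα_i, with Δl_i = b_i / cosα_i.
Slice 1: Δl = 2.4/cos1.0° = 2.400 m; N'_1 = 59·cos1.0° = 59.0; c'Δl = 15.12; W sinα = 1.0
Slice 2: Δl = 3.0/cos18.3° = 3.160 m; N'_2 = 211·cos18.3° = 200.3; c'Δl = 19.91; W sinα = 66.3
Slice 3: Δl = 2.6/cos38.3° = 3.313 m; N'_3 = 168·cos38.3° = 131.8; c'Δl = 20.87; W sinα = 104.1
Slice 4: Δl = 1.5/cos57.7° = 2.807 m; N'_4 = 38·cos57.7° = 20.3; c'Δl = 17.68; W sinα = 32.1
Σc'Δl = 73.6 kN/m; ΣN' = 411.5 kN/m; ΣW sinα = 203.5 kN/m
Resisting = 73.6 + 411.5·tan22.0° = 73.6 + 166.2 = 239.8 kN/m
FS = 239.8 / 203.5 = 1.178

FS = 1.18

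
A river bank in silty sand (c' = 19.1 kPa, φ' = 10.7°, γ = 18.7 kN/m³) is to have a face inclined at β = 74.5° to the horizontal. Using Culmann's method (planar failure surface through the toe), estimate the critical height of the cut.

Culmann's analysis gives the critical failure plane at α_cr = (β + φ')/2 = (74.5 + 10.7)/2 = 42.6°, and the critical height
H_c = (4c'/γ) · sinβ cosφ' / [1 − cos(β − φ')]
    = (4·19.1/18.7) · sin74.5°·cos10.7° / [1 − cos(63.8°)]
    = 4.086 · 0.9636·0.9826 / [1 − 0.4415]
    = 4.086 · 0.9469 / 0.5585
    = 6.93 m

H_c = 6.93 m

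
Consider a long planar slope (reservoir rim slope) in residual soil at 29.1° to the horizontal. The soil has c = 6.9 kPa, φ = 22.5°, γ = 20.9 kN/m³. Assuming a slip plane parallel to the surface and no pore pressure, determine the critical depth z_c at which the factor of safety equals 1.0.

z_c = 3.04 m

Setting FS = 1.00 in FS = [c + γz cos²β tanφ] / [γz sinβ cosβ] and solving for z:
z = c / [γ cosβ (FS·sinβ − cosβ·tanφ)]
  = 6.9 / [20.9·cos29.1°·(1.00·sin29.1° − cos29.1°·tan22.5°)]
  = 6.9 / [20.9·0.8738·(1.00·0.4863 − 0.8738·0.4142)]
  = 6.9 / 2.2719 = 3.037 m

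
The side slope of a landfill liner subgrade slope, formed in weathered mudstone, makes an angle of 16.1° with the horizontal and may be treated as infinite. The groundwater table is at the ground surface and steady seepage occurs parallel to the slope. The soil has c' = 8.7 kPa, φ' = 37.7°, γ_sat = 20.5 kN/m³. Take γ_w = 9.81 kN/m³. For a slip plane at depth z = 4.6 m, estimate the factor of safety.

With seepage parallel to the slope and the water table at the surface, the effective normal stress on the slip plane uses the buoyant unit weight γ' = γ_sat − γ_w while the driving shear stress uses γ_sat:
FS = [c' + γ' z cos²β tanφ'] / [γ_sat z sinβ cosβ]
γ' = 20.5 − 9.81 = 10.69 kN/m³
Numerator = 8.7 + 10.69·4.6·cos²16.1°·tan37.7° = 8.7 + 10.69·4.6·0.9231·0.7729 = 43.783 kPa
Denominator = 20.5·4.6·sin16.1°·cos16.1° = 20.5·4.6·0.2773·0.9608 = 25.125 kPa
FS = 43.783 / 25.125 = 1.743

FS = 1.74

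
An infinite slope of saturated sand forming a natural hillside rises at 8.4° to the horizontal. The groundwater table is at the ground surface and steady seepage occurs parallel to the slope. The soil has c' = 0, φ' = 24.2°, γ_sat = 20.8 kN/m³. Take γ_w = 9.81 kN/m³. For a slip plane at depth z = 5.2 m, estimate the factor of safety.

FS = 1.61

With seepage parallel to the slope and the water table at the surface, the effective normal stress on the slip plane uses the buoyant unit weight γ' = γ_sat − γ_w while the driving shear stress uses γ_sat:
FS = [c' + γ' z cos²β tanφ'] / [γ_sat z sinβ cosβ]
(For c' = 0 this reduces to FS = (γ'/γ_sat)·tanφ'/tanβ.)
γ' = 20.8 − 9.81 = 10.99 kN/m³
Numerator = 0.0 + 10.99·5.2·cos²8.4°·tan24.2° = 0.0 + 10.99·5.2·0.9787·0.4494 = 25.135 kPa
Denominator = 20.8·5.2·sin8.4°·cos8.4° = 20.8·5.2·0.1461·0.9893 = 15.631 kPa
FS = 25.135 / 15.631 = 1.608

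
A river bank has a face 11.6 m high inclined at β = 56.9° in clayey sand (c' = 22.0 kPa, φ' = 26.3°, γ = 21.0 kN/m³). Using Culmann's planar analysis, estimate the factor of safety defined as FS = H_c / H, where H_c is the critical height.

FS = 1.95

H_c = (4c'/γ) · sinβ cosφ' / [1 − cos(β − φ')]
    = (4·22.0/21.0) · sin56.9°·cos26.3° / [1 − cos30.6°]
    = 4.190 · 0.7510 / 0.1393 = 22.60 m
FS = H_c / H = 22.60 / 11.6 = 1.948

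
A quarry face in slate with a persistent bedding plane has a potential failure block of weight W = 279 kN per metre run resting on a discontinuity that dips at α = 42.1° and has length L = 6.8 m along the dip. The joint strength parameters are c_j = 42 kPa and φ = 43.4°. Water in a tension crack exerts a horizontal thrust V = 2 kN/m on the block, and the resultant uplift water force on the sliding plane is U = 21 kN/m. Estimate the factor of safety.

FS = 2.44

Resolving the block weight along and normal to the plane and applying the Mohr–Coulomb strength on the joint:
N' = W cosα − U − V sinα = 279·cos42.1° − 21 − 2·sin42.1° = 184.7 kN/m
Driving force T = W sinα + V cosα = 279·sin42.1° + 2·cos42.1° = 188.5 kN/m
Resisting force R = c_j·L + N'·tanφ = 42·6.8 + 184.7·tan43.4° = 285.6 + 174.6 = 460.2 kN/m
FS = R / T = 460.2 / 188.5 = 2.441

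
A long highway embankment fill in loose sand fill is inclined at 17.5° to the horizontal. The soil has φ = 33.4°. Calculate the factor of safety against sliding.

For a dry cohesionless infinite slope the factor of safety is FS = tanφ / tanβ.
FS = tan33.4° / tan17.5° = 0.6594 / 0.3153 = 2.091

FS = 2.09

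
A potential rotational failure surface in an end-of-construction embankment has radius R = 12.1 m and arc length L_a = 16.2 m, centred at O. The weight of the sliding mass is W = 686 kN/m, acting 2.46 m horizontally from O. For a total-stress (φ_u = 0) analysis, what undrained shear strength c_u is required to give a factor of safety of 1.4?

FS = c_u·L_a·R / (W·d), so c_u = FS·W·d / (L_a·R).
c_u = 1.4·686·2.46 / (16.20·12.1) = 2362.6 / 196.02 = 12.05 kPa

c_u = 12.1 kPa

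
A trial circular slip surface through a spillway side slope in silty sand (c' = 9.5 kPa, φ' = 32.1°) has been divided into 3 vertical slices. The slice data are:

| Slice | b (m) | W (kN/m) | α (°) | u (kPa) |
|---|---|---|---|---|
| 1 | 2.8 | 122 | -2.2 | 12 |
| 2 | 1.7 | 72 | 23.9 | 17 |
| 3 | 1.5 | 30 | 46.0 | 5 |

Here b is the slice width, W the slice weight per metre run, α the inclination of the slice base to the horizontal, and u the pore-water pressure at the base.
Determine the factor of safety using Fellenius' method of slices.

FS = 3.21

Ordinary method of slices: FS = Σ[c'·Δl_i + (W_i cosα_i − u_i·Δl_i)·tanφ'] / Σ W_i sinα_i, with Δl_i = b_i / cosα_i.
Slice 1: Δl = 2.8/cos(-2.2°) = 2.802 m; N'_1 = 122·cos(-2.2°) − 12·2.802 = 88.3; c'Δl = 26.62; W sinα = -4.7
Slice 2: Δl = 1.7/cos23.9° = 1.859 m; N'_2 = 72·cos23.9° − 17·1.859 = 34.2; c'Δl = 17.66; W sinα = 29.2
Slice 3: Δl = 1.5/cos46.0° = 2.159 m; N'_3 = 30·cos46.0° − 5·2.159 = 10.0; c'Δl = 20.51; W sinα = 21.6
Σc'Δl = 64.8 kN/m; ΣN' = 132.5 kN/m; ΣW sinα = 46.1 kN/m
Resisting = 64.8 + 132.5·tan32.1° = 64.8 + 83.1 = 147.9 kN/m
FS = 147.9 / 46.1 = 3.211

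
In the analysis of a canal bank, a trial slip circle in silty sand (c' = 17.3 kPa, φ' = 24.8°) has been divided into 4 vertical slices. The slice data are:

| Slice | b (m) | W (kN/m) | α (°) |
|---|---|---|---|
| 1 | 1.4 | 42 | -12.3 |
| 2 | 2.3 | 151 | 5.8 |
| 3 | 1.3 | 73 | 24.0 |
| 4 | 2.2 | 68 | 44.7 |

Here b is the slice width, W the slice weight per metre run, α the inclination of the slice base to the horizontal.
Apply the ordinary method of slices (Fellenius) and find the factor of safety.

Ordinary method of slices: FS = Σ[c'·Δl_i + (W_i cosα_i)·tanφ'] / Σ W_i sinα_i, with Δl_i = b_i / cosα_i.
Slice 1: Δl = 1.4/cos(-12.3°) = 1.433 m; N'_1 = 42·cos(-12.3°) = 41.0; c'Δl = 24.79; W sinα = -8.9
Slice 2: Δl = 2.3/cos5.8° = 2.312 m; N'_2 = 151·cos5.8° = 150.2; c'Δl = 39.99; W sinα = 15.3
Slice 3: Δl = 1.3/cos24.0° = 1.423 m; N'_3 = 73·cos24.0° = 66.7; c'Δl = 24.62; W sinα = 29.7
Slice 4: Δl = 2.2/cos44.7° = 3.095 m; N'_4 = 68·cos44.7° = 48.3; c'Δl = 53.55; W sinα = 47.8
Σc'Δl = 142.9 kN/m; ΣN' = 306.3 kN/m; ΣW sinα = 83.8 kN/m
Resisting = 142.9 + 306.3·tan24.8° = 142.9 + 141.5 = 284.5 kN/m
FS = 284.5 / 83.8 = 3.393

FS = 3.39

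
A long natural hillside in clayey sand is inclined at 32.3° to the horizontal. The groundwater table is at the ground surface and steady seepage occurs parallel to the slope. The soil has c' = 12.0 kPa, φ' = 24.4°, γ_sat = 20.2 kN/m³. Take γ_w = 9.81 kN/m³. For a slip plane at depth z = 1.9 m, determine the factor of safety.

FS = 1.06

With seepage parallel to the slope and the water table at the surface, the effective normal stress on the slip plane uses the buoyant unit weight γ' = γ_sat − γ_w while the driving shear stress uses γ_sat:
FS = [c' + γ' z cos²β tanφ'] / [γ_sat z sinβ cosβ]
γ' = 20.2 − 9.81 = 10.39 kN/m³
Numerator = 12.0 + 10.39·1.9·cos²32.3°·tan24.4° = 12.0 + 10.39·1.9·0.7145·0.4536 = 18.398 kPa
Denominator = 20.2·1.9·sin32.3°·cos32.3° = 20.2·1.9·0.5344·0.8453 = 17.335 kPa
FS = 18.398 / 17.335 = 1.061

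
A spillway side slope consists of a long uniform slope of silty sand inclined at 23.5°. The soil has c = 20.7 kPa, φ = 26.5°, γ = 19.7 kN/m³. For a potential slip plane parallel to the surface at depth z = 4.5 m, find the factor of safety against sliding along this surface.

For an infinite slope with a slip plane parallel to the surface (no pore pressure): FS = [c + γz cos²β tanφ] / [γz sinβ cosβ].
γz = 19.7·4.5 = 88.65 kN/m²
Numerator = 20.7 + 88.65·cos²23.5°·tan26.5° = 20.7 + 88.65·0.8410·0.4986 = 57.872 kPa
Denominator = 88.65·sin23.5°·cos23.5° = 88.65·0.3987·0.9171 = 32.417 kPa
FS = 57.872 / 32.417 = 1.785

FS = 1.79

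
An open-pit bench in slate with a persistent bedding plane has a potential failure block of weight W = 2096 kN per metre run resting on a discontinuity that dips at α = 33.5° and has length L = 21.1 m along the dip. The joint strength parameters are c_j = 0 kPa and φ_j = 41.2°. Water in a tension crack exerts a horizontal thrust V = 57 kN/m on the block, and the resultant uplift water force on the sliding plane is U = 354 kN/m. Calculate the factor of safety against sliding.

Resolving the block weight along and normal to the plane and applying the Mohr–Coulomb strength on the joint:
N' = W cosα − U − V sinα = 2096·cos33.5° − 354 − 57·sin33.5° = 1362.4 kN/m
Driving force T = W sinα + V cosα = 2096·sin33.5° + 57·cos33.5° = 1204.4 kN/m
Resisting force R = c_j·L + N'·tanφ_j = 0·21.1 + 1362.4·tan41.2° = 0.0 + 1192.7 = 1192.7 kN/m
FS = R / T = 1192.7 / 1204.4 = 0.990

FS = 0.99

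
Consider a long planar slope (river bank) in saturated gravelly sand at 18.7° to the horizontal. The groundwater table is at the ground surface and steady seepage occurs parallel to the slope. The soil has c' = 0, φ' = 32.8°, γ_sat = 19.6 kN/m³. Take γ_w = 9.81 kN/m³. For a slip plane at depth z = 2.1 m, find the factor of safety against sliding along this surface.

With seepage parallel to the slope and the water table at the surface, the effective normal stress on the slip plane uses the buoyant unit weight γ' = γ_sat − γ_w while the driving shear stress uses γ_sat:
FS = [c' + γ' z cos²β tanφ'] / [γ_sat z sinβ cosβ]
(For c' = 0 this reduces to FS = (γ'/γ_sat)·tanφ'/tanβ.)
γ' = 19.6 − 9.81 = 9.79 kN/m³
Numerator = 0.0 + 9.79·2.1·cos²18.7°·tan32.8° = 0.0 + 9.79·2.1·0.8972·0.6445 = 11.887 kPa
Denominator = 19.6·2.1·sin18.7°·cos18.7° = 19.6·2.1·0.3206·0.9472 = 12.500 kPa
FS = 11.887 / 12.500 = 0.951

FS = 0.95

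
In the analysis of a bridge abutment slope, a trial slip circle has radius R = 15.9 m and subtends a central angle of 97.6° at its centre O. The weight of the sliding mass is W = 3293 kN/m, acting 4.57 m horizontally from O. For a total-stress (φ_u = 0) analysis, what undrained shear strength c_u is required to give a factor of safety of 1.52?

FS = c_u·L_a·R / (W·d), so c_u = FS·W·d / (L_a·R).
Arc length L_a = R·θ = 15.9·(97.6°·π/180) = 15.9·1.7034 = 27.08 m
c_u = 1.52·3293·4.57 / (27.08·15.9) = 22874.5 / 430.65 = 53.12 kPa

c_u = 53.1 kPa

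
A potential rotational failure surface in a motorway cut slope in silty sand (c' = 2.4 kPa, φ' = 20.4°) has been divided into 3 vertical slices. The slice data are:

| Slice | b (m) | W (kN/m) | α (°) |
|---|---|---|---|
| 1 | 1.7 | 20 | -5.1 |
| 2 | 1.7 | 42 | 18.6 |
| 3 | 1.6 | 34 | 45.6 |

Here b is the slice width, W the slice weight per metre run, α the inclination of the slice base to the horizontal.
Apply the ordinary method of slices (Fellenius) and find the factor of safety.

Ordinary method of slices: FS = Σ[c'·Δl_i + (W_i cosα_i)·tanφ'] / Σ W_i sinα_i, with Δl_i = b_i / cosα_i.
Slice 1: Δl = 1.7/cos(-5.1°) = 1.707 m; N'_1 = 20·cos(-5.1°) = 19.9; c'Δl = 4.10; W sinα = -1.8
Slice 2: Δl = 1.7/cos18.6° = 1.794 m; N'_2 = 42·cos18.6° = 39.8; c'Δl = 4.30; W sinα = 13.4
Slice 3: Δl = 1.6/cos45.6° = 2.287 m; N'_3 = 34·cos45.6° = 23.8; c'Δl = 5.49; W sinα = 24.3
Σc'Δl = 13.9 kN/m; ΣN' = 83.5 kN/m; ΣW sinα = 35.9 kN/m
Resisting = 13.9 + 83.5·tan20.4° = 13.9 + 31.1 = 44.9 kN/m
FS = 44.9 / 35.9 = 1.252

FS = 1.25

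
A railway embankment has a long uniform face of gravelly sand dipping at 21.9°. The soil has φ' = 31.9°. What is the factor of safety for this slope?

FS = 1.55

For a dry cohesionless infinite slope the factor of safety is FS = tanφ' / tanβ.
FS = tan31.9° / tan21.9° = 0.6224 / 0.4020 = 1.548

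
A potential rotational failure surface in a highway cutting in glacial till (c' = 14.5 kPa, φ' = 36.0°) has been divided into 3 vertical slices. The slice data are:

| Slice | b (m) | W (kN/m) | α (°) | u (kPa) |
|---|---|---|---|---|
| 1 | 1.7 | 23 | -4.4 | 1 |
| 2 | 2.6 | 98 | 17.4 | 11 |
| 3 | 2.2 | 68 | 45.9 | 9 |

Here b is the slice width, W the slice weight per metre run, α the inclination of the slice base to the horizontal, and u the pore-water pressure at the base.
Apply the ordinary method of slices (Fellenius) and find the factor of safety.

Ordinary method of slices: FS = Σ[c'·Δl_i + (W_i cosα_i − u_i·Δl_i)·tanφ'] / Σ W_i sinα_i, with Δl_i = b_i / cosα_i.
Slice 1: Δl = 1.7/cos(-4.4°) = 1.705 m; N'_1 = 23·cos(-4.4°) − 1·1.705 = 21.2; c'Δl = 24.72; W sinα = -1.8
Slice 2: Δl = 2.6/cos17.4° = 2.725 m; N'_2 = 98·cos17.4° − 11·2.725 = 63.5; c'Δl = 39.51; W sinα = 29.3
Slice 3: Δl = 2.2/cos45.9° = 3.161 m; N'_3 = 68·cos45.9° − 9·3.161 = 18.9; c'Δl = 45.84; W sinα = 48.8
Σc'Δl = 110.1 kN/m; ΣN' = 103.6 kN/m; ΣW sinα = 76.4 kN/m
Resisting = 110.1 + 103.6·tan36.0° = 110.1 + 75.3 = 185.4 kN/m
FS = 185.4 / 76.4 = 2.427

FS = 2.43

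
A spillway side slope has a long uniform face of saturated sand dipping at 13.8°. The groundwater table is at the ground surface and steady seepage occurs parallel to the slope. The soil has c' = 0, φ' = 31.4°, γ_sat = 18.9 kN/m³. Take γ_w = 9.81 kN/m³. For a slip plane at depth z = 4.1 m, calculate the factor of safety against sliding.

With seepage parallel to the slope and the water table at the surface, the effective normal stress on the slip plane uses the buoyant unit weight γ' = γ_sat − γ_w while the driving shear stress uses γ_sat:
FS = [c' + γ' z cos²β tanφ'] / [γ_sat z sinβ cosβ]
(For c' = 0 this reduces to FS = (γ'/γ_sat)·tanφ'/tanβ.)
γ' = 18.9 − 9.81 = 9.09 kN/m³
Numerator = 0.0 + 9.09·4.1·cos²13.8°·tan31.4° = 0.0 + 9.09·4.1·0.9431·0.6104 = 21.455 kPa
Denominator = 18.9·4.1·sin13.8°·cos13.8° = 18.9·4.1·0.2385·0.9711 = 17.950 kPa
FS = 21.455 / 17.950 = 1.195

FS = 1.20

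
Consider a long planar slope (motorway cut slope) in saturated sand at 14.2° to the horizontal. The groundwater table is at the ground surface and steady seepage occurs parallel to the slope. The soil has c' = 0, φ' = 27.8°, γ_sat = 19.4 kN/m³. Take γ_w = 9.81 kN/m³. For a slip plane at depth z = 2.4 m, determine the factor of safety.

FS = 1.03

With seepage parallel to the slope and the water table at the surface, the effective normal stress on the slip plane uses the buoyant unit weight γ' = γ_sat − γ_w while the driving shear stress uses γ_sat:
FS = [c' + γ' z cos²β tanφ'] / [γ_sat z sinβ cosβ]
(For c' = 0 this reduces to FS = (γ'/γ_sat)·tanφ'/tanβ.)
γ' = 19.4 − 9.81 = 9.59 kN/m³
Numerator = 0.0 + 9.59·2.4·cos²14.2°·tan27.8° = 0.0 + 9.59·2.4·0.9398·0.5272 = 11.405 kPa
Denominator = 19.4·2.4·sin14.2°·cos14.2° = 19.4·2.4·0.2453·0.9694 = 11.073 kPa
FS = 11.405 / 11.073 = 1.030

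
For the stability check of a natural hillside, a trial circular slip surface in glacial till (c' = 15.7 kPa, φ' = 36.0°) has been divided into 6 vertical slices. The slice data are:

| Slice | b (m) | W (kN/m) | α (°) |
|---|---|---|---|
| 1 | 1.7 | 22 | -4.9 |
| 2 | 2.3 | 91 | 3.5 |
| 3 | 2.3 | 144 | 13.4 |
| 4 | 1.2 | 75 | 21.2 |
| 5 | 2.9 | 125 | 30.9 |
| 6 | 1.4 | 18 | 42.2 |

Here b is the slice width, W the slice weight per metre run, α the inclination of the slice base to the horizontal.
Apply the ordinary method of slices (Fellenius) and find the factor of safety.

Ordinary method of slices: FS = Σ[c'·Δl_i + (W_i cosα_i)·tanφ'] / Σ W_i sinα_i, with Δl_i = b_i / cosα_i.
Slice 1: Δl = 1.7/cos(-4.9°) = 1.706 m; N'_1 = 22·cos(-4.9°) = 21.9; c'Δl = 26.79; W sinα = -1.9
Slice 2: Δl = 2.3/cos3.5° = 2.304 m; N'_2 = 91·cos3.5° = 90.8; c'Δl = 36.18; W sinα = 5.6
Slice 3: Δl = 2.3/cos13.4° = 2.364 m; N'_3 = 144·cos13.4° = 140.1; c'Δl = 37.12; W sinα = 33.4
Slice 4: Δl = 1.2/cos21.2° = 1.287 m; N'_4 = 75·cos21.2° = 69.9; c'Δl = 20.21; W sinα = 27.1
Slice 5: Δl = 2.9/cos30.9° = 3.380 m; N'_5 = 125·cos30.9° = 107.3; c'Δl = 53.06; W sinα = 64.2
Slice 6: Δl = 1.4/cos42.2° = 1.890 m; N'_6 = 18·cos42.2° = 13.3; c'Δl = 29.67; W sinα = 12.1
Σc'Δl = 203.0 kN/m; ΣN' = 443.3 kN/m; ΣW sinα = 140.5 kN/m
Resisting = 203.0 + 443.3·tan36.0° = 203.0 + 322.1 = 525.1 kN/m
FS = 525.1 / 140.5 = 3.739

FS = 3.74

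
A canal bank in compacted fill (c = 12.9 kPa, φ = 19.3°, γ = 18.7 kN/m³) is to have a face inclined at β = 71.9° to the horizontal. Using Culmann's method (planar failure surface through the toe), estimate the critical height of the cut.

H_c = 6.30 m

Culmann's analysis gives the critical failure plane at α_cr = (β + φ)/2 = (71.9 + 19.3)/2 = 45.6°, and the critical height
H_c = (4c/γ) · sinβ cosφ / [1 − cos(β − φ)]
    = (4·12.9/18.7) · sin71.9°·cos19.3° / [1 − cos(52.6°)]
    = 2.759 · 0.9505·0.9438 / [1 − 0.6074]
    = 2.759 · 0.8971 / 0.3926
    = 6.30 m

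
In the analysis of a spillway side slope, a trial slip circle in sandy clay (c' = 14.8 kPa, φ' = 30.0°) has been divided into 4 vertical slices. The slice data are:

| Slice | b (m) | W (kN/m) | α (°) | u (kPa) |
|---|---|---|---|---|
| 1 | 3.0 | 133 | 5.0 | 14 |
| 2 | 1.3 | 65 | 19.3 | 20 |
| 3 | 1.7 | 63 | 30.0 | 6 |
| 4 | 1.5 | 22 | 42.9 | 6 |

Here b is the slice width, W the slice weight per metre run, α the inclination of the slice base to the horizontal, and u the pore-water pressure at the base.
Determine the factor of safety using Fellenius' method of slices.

FS = 2.80

Ordinary method of slices: FS = Σ[c'·Δl_i + (W_i cosα_i − u_i·Δl_i)·tanφ'] / Σ W_i sinα_i, with Δl_i = b_i / cosα_i.
Slice 1: Δl = 3.0/cos5.0° = 3.011 m; N'_1 = 133·cos5.0° − 14·3.011 = 90.3; c'Δl = 44.57; W sinα = 11.6
Slice 2: Δl = 1.3/cos19.3° = 1.377 m; N'_2 = 65·cos19.3° − 20·1.377 = 33.8; c'Δl = 20.39; W sinα = 21.5
Slice 3: Δl = 1.7/cos30.0° = 1.963 m; N'_3 = 63·cos30.0° − 6·1.963 = 42.8; c'Δl = 29.05; W sinα = 31.5
Slice 4: Δl = 1.5/cos42.9° = 2.048 m; N'_4 = 22·cos42.9° − 6·2.048 = 3.8; c'Δl = 30.31; W sinα = 15.0
Σc'Δl = 124.3 kN/m; ΣN' = 170.7 kN/m; ΣW sinα = 79.6 kN/m
Resisting = 124.3 + 170.7·tan30.0° = 124.3 + 98.6 = 222.9 kN/m
FS = 222.9 / 79.6 = 2.802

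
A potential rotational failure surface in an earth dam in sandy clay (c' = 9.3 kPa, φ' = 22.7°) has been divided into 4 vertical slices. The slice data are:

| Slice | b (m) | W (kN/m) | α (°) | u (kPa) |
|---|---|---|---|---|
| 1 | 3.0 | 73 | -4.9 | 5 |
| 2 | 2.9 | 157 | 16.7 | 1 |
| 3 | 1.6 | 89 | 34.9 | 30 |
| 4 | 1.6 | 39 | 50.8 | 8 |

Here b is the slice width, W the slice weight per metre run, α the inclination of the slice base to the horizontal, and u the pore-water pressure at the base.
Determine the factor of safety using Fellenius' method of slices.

Ordinary method of slices: FS = Σ[c'·Δl_i + (W_i cosα_i − u_i·Δl_i)·tanφ'] / Σ W_i sinα_i, with Δl_i = b_i / cosα_i.
Slice 1: Δl = 3.0/cos(-4.9°) = 3.011 m; N'_1 = 73·cos(-4.9°) − 5·3.011 = 57.7; c'Δl = 28.00; W sinα = -6.2
Slice 2: Δl = 2.9/cos16.7° = 3.028 m; N'_2 = 157·cos16.7° − 1·3.028 = 147.4; c'Δl = 28.16; W sinα = 45.1
Slice 3: Δl = 1.6/cos34.9° = 1.951 m; N'_3 = 89·cos34.9° − 30·1.951 = 14.5; c'Δl = 18.14; W sinα = 50.9
Slice 4: Δl = 1.6/cos50.8° = 2.532 m; N'_4 = 39·cos50.8° − 8·2.532 = 4.4; c'Δl = 23.54; W sinα = 30.2
Σc'Δl = 97.8 kN/m; ΣN' = 223.9 kN/m; ΣW sinα = 120.0 kN/m
Resisting = 97.8 + 223.9·tan22.7° = 97.8 + 93.7 = 191.5 kN/m
FS = 191.5 / 120.0 = 1.596

FS = 1.60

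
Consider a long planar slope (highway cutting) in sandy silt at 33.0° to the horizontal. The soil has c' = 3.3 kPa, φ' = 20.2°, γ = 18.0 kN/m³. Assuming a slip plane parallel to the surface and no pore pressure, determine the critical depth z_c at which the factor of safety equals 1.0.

z_c = 0.93 m

Setting FS = 1.00 in FS = [c' + γz cos²β tanφ'] / [γz sinβ cosβ] and solving for z:
z = c' / [γ cosβ (FS·sinβ − cosβ·tanφ')]
  = 3.3 / [18.0·cos33.0°·(1.00·sin33.0° − cos33.0°·tan20.2°)]
  = 3.3 / [18.0·0.8387·(1.00·0.5446 − 0.8387·0.3679)]
  = 3.3 / 3.5637 = 0.926 m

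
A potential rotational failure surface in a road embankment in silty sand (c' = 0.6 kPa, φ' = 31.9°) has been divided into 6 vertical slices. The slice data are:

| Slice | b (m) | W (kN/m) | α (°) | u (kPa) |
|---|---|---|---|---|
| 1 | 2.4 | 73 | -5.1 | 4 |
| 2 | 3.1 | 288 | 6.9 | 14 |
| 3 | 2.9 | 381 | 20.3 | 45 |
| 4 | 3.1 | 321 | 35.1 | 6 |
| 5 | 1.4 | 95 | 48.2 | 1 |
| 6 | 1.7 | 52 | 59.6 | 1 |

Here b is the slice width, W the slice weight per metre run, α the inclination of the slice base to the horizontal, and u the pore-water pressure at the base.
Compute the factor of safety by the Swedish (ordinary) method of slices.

Ordinary method of slices: FS = Σ[c'·Δl_i + (W_i cosα_i − u_i·Δl_i)·tanφ'] / Σ W_i sinα_i, with Δl_i = b_i / cosα_i.
Slice 1: Δl = 2.4/cos(-5.1°) = 2.410 m; N'_1 = 73·cos(-5.1°) − 4·2.410 = 63.1; c'Δl = 1.45; W sinα = -6.5
Slice 2: Δl = 3.1/cos6.9° = 3.123 m; N'_2 = 288·cos6.9° − 14·3.123 = 242.2; c'Δl = 1.87; W sinα = 34.6
Slice 3: Δl = 2.9/cos20.3° = 3.092 m; N'_3 = 381·cos20.3° − 45·3.092 = 218.2; c'Δl = 1.86; W sinα = 132.2
Slice 4: Δl = 3.1/cos35.1° = 3.789 m; N'_4 = 321·cos35.1° − 6·3.789 = 239.9; c'Δl = 2.27; W sinα = 184.6
Slice 5: Δl = 1.4/cos48.2° = 2.100 m; N'_5 = 95·cos48.2° − 1·2.100 = 61.2; c'Δl = 1.26; W sinα = 70.8
Slice 6: Δl = 1.7/cos59.6° = 3.359 m; N'_6 = 52·cos59.6° − 1·3.359 = 23.0; c'Δl = 2.02; W sinα = 44.9
Σc'Δl = 10.7 kN/m; ΣN' = 847.5 kN/m; ΣW sinα = 460.5 kN/m
Resisting = 10.7 + 847.5·tan31.9° = 10.7 + 527.5 = 538.3 kN/m
FS = 538.3 / 460.5 = 1.169

FS = 1.17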